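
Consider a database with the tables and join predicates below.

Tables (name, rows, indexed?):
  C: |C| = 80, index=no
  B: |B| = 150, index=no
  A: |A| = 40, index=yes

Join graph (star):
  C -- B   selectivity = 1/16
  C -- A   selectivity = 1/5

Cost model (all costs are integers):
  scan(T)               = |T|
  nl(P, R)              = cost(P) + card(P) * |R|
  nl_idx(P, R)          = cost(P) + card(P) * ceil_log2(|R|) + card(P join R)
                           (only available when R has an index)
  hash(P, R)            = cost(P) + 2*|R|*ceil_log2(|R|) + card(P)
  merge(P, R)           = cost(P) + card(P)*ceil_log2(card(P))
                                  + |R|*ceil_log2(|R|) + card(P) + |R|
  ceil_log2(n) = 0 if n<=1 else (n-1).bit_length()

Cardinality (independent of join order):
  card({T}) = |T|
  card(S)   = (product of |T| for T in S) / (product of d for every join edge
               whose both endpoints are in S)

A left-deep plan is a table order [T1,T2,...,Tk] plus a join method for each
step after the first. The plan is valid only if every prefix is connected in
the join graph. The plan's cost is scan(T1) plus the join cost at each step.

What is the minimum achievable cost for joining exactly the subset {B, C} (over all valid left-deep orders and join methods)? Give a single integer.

1420

Selinger DP over subsets of {B,C}:
  {C}: scan cost=80, card=80
  {B}: scan cost=150, card=150
  {BC}: card=750; try (C,hash)→1420, (B,merge)→2070, (C,merge)→2140, (B,hash)→2560, (B,nl)→12080, (C,nl)→12150; best=1420 via (C,hash)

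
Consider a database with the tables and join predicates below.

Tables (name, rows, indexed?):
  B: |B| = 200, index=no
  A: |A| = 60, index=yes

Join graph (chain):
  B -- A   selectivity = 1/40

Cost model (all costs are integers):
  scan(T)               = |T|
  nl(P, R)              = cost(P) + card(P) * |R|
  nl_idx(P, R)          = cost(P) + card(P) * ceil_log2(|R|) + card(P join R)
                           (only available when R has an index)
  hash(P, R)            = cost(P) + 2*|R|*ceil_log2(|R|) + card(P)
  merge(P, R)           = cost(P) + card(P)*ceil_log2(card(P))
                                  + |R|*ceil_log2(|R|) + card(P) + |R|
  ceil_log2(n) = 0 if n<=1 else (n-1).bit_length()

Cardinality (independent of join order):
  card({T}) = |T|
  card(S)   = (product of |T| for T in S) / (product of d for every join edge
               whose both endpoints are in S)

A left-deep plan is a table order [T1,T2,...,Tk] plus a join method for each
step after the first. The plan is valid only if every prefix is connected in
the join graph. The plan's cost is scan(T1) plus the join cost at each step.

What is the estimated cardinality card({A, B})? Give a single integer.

Tables in S: A(60), B(200)
Edges inside S: B-A(d=40)
numerator = 60 * 200 = 12000
denominator = 40 = 40
card(S) = 12000 / 40 = 300

300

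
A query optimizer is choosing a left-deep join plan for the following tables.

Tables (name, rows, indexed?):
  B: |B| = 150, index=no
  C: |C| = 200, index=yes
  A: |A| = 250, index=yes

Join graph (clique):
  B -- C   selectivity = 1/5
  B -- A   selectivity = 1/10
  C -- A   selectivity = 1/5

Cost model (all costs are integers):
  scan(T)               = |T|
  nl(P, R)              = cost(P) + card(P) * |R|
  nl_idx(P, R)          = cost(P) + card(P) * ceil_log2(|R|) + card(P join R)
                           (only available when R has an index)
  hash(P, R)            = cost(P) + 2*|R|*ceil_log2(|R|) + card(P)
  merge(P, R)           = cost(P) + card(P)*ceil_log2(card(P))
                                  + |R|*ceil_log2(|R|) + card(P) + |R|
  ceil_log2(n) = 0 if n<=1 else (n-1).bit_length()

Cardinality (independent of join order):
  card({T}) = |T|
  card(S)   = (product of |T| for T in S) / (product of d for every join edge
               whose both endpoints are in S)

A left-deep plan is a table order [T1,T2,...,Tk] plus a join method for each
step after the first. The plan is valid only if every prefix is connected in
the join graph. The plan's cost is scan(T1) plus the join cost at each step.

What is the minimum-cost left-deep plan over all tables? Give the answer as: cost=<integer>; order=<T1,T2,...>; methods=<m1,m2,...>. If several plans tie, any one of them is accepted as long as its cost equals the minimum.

Selinger DP (subsets sized 1..n):
  {B}: scan cost=150, card=150
  {C}: scan cost=200, card=200
  {A}: scan cost=250, card=250
  {BC}: card=6000; try (B,hash)→2800, (C,merge)→3300, (B,merge)→3350, (C,hash)→3500, (C,nl_idx)→7350, (C,nl)→30150 …(+1); best=2800 via (B,hash)
  {AB}: card=3750; try (B,hash)→2900, (A,merge)→3750, (B,merge)→3850, (A,hash)→4300, (A,nl_idx)→5100, (A,nl)→37650 …(+1); best=2900 via (B,hash)
  {AC}: card=10000; try (C,hash)→3700, (A,merge)→4250, (C,merge)→4300, (A,hash)→4400, (A,nl_idx)→11800, (C,nl_idx)→12250 …(+2); best=3700 via (C,hash)
  {ABC}: card=30000; try (C,hash)→9850, (A,hash)→12800, (B,hash)→16100, (C,merge)→53450, (C,nl_idx)→62900, (A,nl_idx)→80800 …(+5); best=9850 via (C,hash)

cost=9850; order=A,B,C; methods=hash,hash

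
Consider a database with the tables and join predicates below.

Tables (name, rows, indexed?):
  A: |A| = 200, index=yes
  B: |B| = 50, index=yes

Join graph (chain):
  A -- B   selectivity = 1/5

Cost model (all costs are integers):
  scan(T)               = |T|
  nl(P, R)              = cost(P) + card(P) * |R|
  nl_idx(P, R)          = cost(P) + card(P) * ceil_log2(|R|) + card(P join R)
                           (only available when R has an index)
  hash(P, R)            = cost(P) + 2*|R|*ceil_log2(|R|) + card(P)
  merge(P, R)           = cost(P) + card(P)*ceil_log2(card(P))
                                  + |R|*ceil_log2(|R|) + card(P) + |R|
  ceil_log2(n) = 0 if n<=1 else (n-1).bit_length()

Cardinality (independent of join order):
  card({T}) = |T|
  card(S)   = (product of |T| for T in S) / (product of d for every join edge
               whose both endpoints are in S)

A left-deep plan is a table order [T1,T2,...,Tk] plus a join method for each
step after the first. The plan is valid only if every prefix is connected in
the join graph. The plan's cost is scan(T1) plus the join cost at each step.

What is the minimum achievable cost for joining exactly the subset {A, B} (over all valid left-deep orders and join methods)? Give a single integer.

1000

Selinger DP over subsets of {A,B}:
  {A}: scan cost=200, card=200
  {B}: scan cost=50, card=50
  {AB}: card=2000; try (B,hash)→1000, (A,merge)→2200, (B,merge)→2350, (A,nl_idx)→2450, (A,hash)→3300, (B,nl_idx)→3400 …(+2); best=1000 via (B,hash)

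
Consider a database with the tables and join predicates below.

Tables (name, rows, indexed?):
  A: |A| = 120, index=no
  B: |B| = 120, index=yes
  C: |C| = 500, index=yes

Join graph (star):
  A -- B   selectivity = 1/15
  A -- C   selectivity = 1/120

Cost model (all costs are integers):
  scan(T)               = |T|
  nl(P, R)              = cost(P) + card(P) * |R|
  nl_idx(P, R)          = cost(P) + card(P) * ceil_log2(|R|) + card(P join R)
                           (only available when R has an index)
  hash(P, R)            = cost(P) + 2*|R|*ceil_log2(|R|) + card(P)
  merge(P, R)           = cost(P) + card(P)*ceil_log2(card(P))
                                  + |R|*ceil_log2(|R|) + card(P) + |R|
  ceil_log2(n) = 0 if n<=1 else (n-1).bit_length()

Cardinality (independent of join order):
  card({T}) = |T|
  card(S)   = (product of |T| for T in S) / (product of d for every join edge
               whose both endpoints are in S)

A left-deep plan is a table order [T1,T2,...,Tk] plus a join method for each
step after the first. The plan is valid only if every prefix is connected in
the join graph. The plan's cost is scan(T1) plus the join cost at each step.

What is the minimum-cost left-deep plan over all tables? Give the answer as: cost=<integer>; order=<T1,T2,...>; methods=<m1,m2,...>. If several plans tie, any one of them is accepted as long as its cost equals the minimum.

cost=3880; order=A,C,B; methods=nl_idx,hash

Selinger DP (subsets sized 1..n):
  {A}: scan cost=120, card=120
  {B}: scan cost=120, card=120
  {C}: scan cost=500, card=500
  {AB}: card=960; try (B,hash)→1920, (B,nl_idx)→1920, (A,hash)→1920, (B,merge)→2040, (A,merge)→2040, (B,nl)→14520 …(+1); best=1920 via (B,hash)
  {AC}: card=500; try (C,nl_idx)→1700, (A,hash)→2680, (C,merge)→6080, (A,merge)→6460, (C,hash)→9240, (C,nl)→60120 …(+1); best=1700 via (C,nl_idx)
  {ABC}: card=4000; try (B,hash)→3880, (B,merge)→7660, (B,nl_idx)→9200, (C,hash)→11880, (C,nl_idx)→14560, (C,merge)→17480 …(+2); best=3880 via (B,hash)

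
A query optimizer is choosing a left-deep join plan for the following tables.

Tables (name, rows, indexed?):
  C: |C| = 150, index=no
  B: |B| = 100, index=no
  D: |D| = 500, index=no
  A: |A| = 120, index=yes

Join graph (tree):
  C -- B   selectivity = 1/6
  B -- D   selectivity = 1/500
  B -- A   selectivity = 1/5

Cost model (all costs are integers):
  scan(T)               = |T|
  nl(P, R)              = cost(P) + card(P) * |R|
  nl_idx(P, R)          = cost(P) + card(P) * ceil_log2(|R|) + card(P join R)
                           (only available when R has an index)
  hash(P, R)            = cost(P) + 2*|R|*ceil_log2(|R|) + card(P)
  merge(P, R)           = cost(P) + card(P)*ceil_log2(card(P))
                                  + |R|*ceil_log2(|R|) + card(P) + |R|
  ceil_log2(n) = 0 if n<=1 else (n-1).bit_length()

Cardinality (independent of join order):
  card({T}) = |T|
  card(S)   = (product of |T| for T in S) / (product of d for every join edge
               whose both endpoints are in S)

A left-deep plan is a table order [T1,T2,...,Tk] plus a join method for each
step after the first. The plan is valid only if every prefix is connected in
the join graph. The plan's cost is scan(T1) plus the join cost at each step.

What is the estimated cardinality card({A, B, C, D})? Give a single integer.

60000

Tables in S: A(120), B(100), C(150), D(500)
Edges inside S: C-B(d=6), B-D(d=500), B-A(d=5)
numerator = 120 * 100 * 150 * 500 = 900000000
denominator = 6 * 500 * 5 = 15000
card(S) = 900000000 / 15000 = 60000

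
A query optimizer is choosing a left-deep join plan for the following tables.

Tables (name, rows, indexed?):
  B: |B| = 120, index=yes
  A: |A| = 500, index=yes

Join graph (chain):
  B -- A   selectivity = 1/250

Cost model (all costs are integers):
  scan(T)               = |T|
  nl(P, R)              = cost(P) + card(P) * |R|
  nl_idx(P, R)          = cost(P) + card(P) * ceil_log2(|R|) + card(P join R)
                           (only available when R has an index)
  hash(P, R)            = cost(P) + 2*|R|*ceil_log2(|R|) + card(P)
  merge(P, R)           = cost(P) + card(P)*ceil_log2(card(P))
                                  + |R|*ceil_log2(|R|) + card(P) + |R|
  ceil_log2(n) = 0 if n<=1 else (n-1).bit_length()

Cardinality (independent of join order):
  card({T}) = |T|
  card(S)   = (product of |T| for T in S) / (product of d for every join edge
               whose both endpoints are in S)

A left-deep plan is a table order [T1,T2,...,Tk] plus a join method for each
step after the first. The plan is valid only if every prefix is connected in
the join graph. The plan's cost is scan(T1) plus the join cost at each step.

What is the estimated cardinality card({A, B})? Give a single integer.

Tables in S: A(500), B(120)
Edges inside S: B-A(d=250)
numerator = 500 * 120 = 60000
denominator = 250 = 250
card(S) = 60000 / 250 = 240

240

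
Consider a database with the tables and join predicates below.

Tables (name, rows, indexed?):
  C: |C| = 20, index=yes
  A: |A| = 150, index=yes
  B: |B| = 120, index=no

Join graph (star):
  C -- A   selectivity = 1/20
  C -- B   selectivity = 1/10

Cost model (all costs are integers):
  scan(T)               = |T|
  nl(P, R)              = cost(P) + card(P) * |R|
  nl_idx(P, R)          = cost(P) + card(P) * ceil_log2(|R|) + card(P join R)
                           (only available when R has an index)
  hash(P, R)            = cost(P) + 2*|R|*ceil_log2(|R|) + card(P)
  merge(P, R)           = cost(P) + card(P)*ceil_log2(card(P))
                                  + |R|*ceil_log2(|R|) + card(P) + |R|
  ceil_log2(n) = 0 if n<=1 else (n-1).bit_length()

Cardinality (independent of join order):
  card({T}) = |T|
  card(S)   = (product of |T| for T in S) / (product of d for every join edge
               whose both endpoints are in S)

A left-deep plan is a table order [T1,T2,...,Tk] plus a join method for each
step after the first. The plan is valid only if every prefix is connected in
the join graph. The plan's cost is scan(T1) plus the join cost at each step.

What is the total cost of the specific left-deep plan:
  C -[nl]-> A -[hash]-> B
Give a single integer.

step 1: scan C: cost=20, card=20
step 2: join A via nl
    card(P join A) = 20*150/(20) = 150
    cost = 20 + 20*150 = 3020
step 3: join B via hash
    card(P join B) = 150*120/(10) = 1800
    cost = 3020 + 2*120*7 + 150 = 4850

4850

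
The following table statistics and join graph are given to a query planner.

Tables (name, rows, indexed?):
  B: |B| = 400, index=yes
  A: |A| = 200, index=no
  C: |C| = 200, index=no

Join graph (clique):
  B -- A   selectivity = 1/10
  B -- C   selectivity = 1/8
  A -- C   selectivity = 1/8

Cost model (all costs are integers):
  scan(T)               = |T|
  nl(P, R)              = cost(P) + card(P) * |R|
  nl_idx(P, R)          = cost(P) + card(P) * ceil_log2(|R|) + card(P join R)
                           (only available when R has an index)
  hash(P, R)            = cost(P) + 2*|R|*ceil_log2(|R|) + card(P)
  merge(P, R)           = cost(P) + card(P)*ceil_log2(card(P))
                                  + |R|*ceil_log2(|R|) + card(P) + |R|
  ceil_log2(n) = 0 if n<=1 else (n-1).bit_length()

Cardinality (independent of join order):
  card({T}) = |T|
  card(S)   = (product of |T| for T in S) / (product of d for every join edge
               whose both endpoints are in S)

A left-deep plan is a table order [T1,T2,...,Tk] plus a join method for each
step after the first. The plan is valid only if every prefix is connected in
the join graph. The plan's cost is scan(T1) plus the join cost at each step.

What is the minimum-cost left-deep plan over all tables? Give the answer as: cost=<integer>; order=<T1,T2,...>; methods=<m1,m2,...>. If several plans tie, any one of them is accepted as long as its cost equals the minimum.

Selinger DP (subsets sized 1..n):
  {B}: scan cost=400, card=400
  {A}: scan cost=200, card=200
  {C}: scan cost=200, card=200
  {AB}: card=8000; try (A,hash)→4000, (B,merge)→6000, (A,merge)→6200, (B,hash)→7600, (B,nl_idx)→10000, (B,nl)→80200 …(+1); best=4000 via (A,hash)
  {BC}: card=10000; try (C,hash)→4000, (B,merge)→6000, (C,merge)→6200, (B,hash)→7600, (B,nl_idx)→12000, (B,nl)→80200 …(+1); best=4000 via (C,hash)
  {AC}: card=5000; try (C,hash)→3600, (A,hash)→3600, (C,merge)→3800, (A,merge)→3800, (C,nl)→40200, (A,nl)→40200; best=3600 via (C,hash)
  {ABC}: card=25000; try (C,hash)→15200, (B,hash)→15800, (A,hash)→17200, (B,nl_idx)→73600, (B,merge)→77600, (C,merge)→117800 …(+4); best=15200 via (C,hash)

cost=15200; order=B,A,C; methods=hash,hash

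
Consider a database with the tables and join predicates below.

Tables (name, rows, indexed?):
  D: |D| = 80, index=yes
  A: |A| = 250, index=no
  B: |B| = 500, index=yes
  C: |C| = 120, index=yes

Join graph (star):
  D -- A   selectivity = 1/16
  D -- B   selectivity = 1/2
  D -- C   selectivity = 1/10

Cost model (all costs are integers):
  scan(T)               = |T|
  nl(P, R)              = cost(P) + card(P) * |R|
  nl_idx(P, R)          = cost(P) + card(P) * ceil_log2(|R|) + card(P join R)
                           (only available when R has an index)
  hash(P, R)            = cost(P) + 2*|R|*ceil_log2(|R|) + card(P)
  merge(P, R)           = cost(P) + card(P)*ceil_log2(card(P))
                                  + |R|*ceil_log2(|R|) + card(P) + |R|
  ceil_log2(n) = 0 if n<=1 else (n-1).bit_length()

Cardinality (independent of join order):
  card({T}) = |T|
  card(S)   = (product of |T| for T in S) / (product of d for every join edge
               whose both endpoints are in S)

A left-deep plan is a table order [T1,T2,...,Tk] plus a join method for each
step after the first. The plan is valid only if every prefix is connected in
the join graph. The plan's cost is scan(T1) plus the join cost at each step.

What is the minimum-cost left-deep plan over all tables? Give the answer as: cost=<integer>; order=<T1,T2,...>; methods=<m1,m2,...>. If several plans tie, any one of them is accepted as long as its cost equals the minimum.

Selinger DP (subsets sized 1..n):
  {D}: scan cost=80, card=80
  {A}: scan cost=250, card=250
  {B}: scan cost=500, card=500
  {C}: scan cost=120, card=120
  {AD}: card=1250; try (D,hash)→1620, (A,merge)→2970, (D,merge)→3140, (D,nl_idx)→3250, (A,hash)→4160, (A,nl)→20080 …(+1); best=1620 via (D,hash)
  {BD}: card=20000; try (D,hash)→2120, (B,merge)→5720, (D,merge)→6140, (B,hash)→9160, (B,nl_idx)→20800, (D,nl_idx)→24000 …(+2); best=2120 via (D,hash)
  {CD}: card=960; try (D,hash)→1360, (C,nl_idx)→1600, (C,merge)→1680, (D,merge)→1720, (C,hash)→1840, (D,nl_idx)→1920 …(+2); best=1360 via (D,hash)
  {ABD}: card=312500; try (B,hash)→11870, (B,merge)→21620, (A,hash)→26120, (A,merge)→324370, (B,nl_idx)→325370, (B,nl)→626620 …(+1); best=11870 via (B,hash)
  {ACD}: card=15000; try (C,hash)→4550, (A,hash)→6320, (A,merge)→14170, (C,merge)→17580, (C,nl_idx)→25370, (C,nl)→151620 …(+1); best=4550 via (C,hash)
  {BCD}: card=240000; try (B,hash)→11320, (B,merge)→16920, (C,hash)→23800, (B,nl_idx)→250000, (C,merge)→323080, (C,nl_idx)→382120 …(+2); best=11320 via (B,hash)
  {ABCD}: card=3750000; try (B,hash)→28550, (B,merge)→234550, (A,hash)→255320, (C,hash)→326050, (B,nl_idx)→3889550, (A,merge)→4573570 …(+5); best=28550 via (B,hash)

cost=28550; order=A,D,C,B; methods=hash,hash,hash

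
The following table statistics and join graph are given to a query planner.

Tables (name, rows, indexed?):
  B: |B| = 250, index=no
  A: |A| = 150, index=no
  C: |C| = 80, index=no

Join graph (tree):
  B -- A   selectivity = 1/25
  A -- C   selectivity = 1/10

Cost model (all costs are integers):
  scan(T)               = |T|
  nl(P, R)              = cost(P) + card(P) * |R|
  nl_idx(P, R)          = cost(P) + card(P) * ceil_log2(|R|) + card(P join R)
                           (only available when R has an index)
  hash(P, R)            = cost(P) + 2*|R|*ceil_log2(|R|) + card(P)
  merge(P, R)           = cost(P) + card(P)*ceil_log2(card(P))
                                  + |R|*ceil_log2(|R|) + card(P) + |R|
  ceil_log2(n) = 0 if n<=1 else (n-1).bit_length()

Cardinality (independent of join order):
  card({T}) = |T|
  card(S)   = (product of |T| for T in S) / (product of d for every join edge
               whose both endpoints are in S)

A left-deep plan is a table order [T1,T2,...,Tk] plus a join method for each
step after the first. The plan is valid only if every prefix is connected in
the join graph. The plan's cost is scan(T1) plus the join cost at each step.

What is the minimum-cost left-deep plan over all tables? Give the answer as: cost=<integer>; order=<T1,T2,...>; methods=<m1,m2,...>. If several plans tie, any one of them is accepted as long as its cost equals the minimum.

Selinger DP (subsets sized 1..n):
  {B}: scan cost=250, card=250
  {A}: scan cost=150, card=150
  {C}: scan cost=80, card=80
  {AB}: card=1500; try (A,hash)→2900, (B,merge)→3750, (A,merge)→3850, (B,hash)→4300, (B,nl)→37650, (A,nl)→37750; best=2900 via (A,hash)
  {AC}: card=1200; try (C,hash)→1420, (A,merge)→2070, (C,merge)→2140, (A,hash)→2560, (A,nl)→12080, (C,nl)→12150; best=1420 via (C,hash)
  {ABC}: card=12000; try (C,hash)→5520, (B,hash)→6620, (B,merge)→18070, (C,merge)→21540, (C,nl)→122900, (B,nl)→301420; best=5520 via (C,hash)

cost=5520; order=B,A,C; methods=hash,hash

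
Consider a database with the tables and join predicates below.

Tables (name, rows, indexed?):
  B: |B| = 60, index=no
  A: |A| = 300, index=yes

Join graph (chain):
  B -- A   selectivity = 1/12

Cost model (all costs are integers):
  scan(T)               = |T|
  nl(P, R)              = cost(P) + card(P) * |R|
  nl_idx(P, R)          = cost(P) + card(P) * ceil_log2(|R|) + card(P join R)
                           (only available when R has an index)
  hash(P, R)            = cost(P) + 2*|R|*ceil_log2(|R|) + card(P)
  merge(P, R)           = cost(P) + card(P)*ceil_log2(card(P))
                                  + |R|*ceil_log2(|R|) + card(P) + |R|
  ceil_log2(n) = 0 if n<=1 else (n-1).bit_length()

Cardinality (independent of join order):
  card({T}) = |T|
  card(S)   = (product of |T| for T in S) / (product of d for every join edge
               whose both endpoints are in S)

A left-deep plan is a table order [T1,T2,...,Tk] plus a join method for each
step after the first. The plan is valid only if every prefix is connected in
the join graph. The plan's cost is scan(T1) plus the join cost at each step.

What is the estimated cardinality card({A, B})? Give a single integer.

1500

Tables in S: A(300), B(60)
Edges inside S: B-A(d=12)
numerator = 300 * 60 = 18000
denominator = 12 = 12
card(S) = 18000 / 12 = 1500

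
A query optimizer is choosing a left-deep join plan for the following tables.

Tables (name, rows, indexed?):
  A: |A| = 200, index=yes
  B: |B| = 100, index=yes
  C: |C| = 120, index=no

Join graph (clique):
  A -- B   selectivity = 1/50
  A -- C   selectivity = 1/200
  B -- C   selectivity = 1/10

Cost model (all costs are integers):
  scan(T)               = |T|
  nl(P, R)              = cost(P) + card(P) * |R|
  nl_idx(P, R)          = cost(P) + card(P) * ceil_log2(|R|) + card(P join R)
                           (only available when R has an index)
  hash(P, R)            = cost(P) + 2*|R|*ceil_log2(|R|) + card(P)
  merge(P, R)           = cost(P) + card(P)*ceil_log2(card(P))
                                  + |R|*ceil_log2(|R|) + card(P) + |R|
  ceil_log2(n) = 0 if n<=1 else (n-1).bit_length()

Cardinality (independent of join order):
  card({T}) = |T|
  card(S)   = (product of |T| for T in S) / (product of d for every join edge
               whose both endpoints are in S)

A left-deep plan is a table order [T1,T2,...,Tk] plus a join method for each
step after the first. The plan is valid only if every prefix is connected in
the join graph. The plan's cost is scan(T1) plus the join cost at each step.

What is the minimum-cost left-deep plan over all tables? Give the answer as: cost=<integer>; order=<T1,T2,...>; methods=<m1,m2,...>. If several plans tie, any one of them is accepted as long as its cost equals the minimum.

Selinger DP (subsets sized 1..n):
  {A}: scan cost=200, card=200
  {B}: scan cost=100, card=100
  {C}: scan cost=120, card=120
  {AB}: card=400; try (A,nl_idx)→1300, (B,hash)→1800, (B,nl_idx)→2000, (A,merge)→2700, (B,merge)→2800, (A,hash)→3400 …(+2); best=1300 via (A,nl_idx)
  {AC}: card=120; try (A,nl_idx)→1200, (C,hash)→2080, (A,merge)→2880, (C,merge)→2960, (A,hash)→3440, (A,nl)→24120 …(+1); best=1200 via (A,nl_idx)
  {BC}: card=1200; try (B,hash)→1640, (C,merge)→1860, (C,hash)→1880, (B,merge)→1880, (B,nl_idx)→2160, (C,nl)→12100 …(+1); best=1640 via (B,hash)
  {ABC}: card=24; try (B,nl_idx)→2064, (B,hash)→2720, (B,merge)→2960, (C,hash)→3380, (A,hash)→6040, (C,merge)→6260 …(+5); best=2064 via (B,nl_idx)

cost=2064; order=C,A,B; methods=nl_idx,nl_idx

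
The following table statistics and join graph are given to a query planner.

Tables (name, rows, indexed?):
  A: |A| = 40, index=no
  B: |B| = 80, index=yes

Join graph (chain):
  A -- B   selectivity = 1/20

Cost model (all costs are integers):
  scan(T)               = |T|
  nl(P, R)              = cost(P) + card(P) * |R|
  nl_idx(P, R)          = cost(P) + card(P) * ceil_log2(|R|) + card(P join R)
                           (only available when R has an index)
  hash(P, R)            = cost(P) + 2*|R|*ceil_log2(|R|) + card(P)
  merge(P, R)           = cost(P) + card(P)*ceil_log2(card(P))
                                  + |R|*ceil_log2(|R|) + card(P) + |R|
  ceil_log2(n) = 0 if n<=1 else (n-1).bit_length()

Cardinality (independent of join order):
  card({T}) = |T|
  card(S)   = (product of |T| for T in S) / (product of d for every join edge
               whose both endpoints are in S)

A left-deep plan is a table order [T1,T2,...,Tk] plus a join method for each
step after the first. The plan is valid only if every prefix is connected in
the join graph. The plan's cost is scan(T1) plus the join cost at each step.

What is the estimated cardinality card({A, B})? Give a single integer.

160

Tables in S: A(40), B(80)
Edges inside S: A-B(d=20)
numerator = 40 * 80 = 3200
denominator = 20 = 20
card(S) = 3200 / 20 = 160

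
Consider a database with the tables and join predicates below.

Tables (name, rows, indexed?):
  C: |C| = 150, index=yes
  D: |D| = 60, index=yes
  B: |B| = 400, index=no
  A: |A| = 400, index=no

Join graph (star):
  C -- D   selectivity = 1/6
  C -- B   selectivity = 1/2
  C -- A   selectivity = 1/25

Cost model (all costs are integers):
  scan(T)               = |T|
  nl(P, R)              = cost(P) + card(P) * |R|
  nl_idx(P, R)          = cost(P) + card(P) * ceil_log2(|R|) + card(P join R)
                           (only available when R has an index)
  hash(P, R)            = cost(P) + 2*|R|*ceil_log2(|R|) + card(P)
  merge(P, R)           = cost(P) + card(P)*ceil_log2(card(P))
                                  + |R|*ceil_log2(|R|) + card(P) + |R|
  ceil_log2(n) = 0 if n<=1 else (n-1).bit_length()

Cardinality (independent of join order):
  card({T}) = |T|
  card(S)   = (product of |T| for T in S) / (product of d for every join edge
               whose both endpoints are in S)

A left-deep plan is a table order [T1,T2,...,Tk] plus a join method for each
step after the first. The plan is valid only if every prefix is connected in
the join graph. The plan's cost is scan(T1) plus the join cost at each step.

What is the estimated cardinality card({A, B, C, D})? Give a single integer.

Tables in S: A(400), B(400), C(150), D(60)
Edges inside S: C-D(d=6), C-B(d=2), C-A(d=25)
numerator = 400 * 400 * 150 * 60 = 1440000000
denominator = 6 * 2 * 25 = 300
card(S) = 1440000000 / 300 = 4800000

4800000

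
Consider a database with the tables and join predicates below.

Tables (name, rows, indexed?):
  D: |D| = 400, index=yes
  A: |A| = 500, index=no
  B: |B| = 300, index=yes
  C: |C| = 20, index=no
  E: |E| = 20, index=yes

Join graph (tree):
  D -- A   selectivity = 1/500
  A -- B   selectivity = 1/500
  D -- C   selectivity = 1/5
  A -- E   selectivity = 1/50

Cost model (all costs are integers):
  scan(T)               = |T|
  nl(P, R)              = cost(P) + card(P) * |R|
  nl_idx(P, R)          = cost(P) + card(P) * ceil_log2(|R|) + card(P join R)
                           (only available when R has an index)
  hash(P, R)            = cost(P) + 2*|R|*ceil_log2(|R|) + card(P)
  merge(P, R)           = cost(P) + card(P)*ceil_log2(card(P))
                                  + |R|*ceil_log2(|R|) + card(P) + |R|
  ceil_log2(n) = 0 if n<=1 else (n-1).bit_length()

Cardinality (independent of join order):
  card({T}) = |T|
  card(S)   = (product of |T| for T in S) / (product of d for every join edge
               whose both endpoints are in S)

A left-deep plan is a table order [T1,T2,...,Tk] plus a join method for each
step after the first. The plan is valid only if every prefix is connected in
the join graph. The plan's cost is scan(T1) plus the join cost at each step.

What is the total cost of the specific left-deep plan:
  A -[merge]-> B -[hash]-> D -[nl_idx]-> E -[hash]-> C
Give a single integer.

step 1: scan A: cost=500, card=500
step 2: join B via merge
    card(P join B) = 500*300/(500) = 300
    cost = 500 + 500*9 + 300*9 + 500 + 300 = 8500
step 3: join D via hash
    card(P join D) = 300*400/(500) = 240
    cost = 8500 + 2*400*9 + 300 = 16000
step 4: join E via nl_idx
    card(P join E) = 240*20/(50) = 96
    cost = 16000 + 240*5 + 96 = 17296
step 5: join C via hash
    card(P join C) = 96*20/(5) = 384
    cost = 17296 + 2*20*5 + 96 = 17592

17592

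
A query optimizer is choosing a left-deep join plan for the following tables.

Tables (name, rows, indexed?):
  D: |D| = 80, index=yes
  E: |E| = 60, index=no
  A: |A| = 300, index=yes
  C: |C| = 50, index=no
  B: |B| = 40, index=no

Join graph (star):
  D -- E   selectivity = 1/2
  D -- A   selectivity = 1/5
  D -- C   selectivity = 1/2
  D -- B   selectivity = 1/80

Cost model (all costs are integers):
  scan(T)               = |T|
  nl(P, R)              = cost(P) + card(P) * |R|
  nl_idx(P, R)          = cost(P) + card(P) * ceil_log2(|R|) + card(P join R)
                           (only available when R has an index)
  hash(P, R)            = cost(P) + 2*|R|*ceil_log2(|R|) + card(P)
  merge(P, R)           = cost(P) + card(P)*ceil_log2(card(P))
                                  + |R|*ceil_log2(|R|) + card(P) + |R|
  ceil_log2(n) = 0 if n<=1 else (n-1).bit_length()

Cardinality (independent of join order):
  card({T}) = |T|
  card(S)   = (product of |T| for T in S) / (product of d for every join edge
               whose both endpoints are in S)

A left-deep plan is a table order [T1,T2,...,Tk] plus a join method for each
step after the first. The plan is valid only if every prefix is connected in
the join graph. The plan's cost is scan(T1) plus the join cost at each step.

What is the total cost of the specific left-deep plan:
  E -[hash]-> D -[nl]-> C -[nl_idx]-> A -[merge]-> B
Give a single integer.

step 1: scan E: cost=60, card=60
step 2: join D via hash
    card(P join D) = 60*80/(2) = 2400
    cost = 60 + 2*80*7 + 60 = 1240
step 3: join C via nl
    card(P join C) = 2400*50/(2) = 60000
    cost = 1240 + 2400*50 = 121240
step 4: join A via nl_idx
    card(P join A) = 60000*300/(5) = 3600000
    cost = 121240 + 60000*9 + 3600000 = 4261240
step 5: join B via merge
    card(P join B) = 3600000*40/(80) = 1800000
    cost = 4261240 + 3600000*22 + 40*6 + 3600000 + 40 = 87061520

87061520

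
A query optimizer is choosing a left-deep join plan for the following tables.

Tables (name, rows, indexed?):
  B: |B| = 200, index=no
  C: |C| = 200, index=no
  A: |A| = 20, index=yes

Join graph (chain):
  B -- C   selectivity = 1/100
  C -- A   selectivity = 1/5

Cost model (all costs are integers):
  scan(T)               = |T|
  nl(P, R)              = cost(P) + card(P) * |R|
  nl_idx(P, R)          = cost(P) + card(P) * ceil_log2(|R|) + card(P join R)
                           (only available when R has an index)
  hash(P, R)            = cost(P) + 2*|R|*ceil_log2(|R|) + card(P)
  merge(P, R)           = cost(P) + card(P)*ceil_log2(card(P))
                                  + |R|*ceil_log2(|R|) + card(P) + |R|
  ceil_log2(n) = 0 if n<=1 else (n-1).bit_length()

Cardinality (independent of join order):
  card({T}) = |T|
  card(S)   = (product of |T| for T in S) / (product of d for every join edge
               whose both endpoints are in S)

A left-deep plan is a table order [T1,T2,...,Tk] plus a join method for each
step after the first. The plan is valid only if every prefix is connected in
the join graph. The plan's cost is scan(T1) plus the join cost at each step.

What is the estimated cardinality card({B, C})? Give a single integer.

Tables in S: B(200), C(200)
Edges inside S: B-C(d=100)
numerator = 200 * 200 = 40000
denominator = 100 = 100
card(S) = 40000 / 100 = 400

400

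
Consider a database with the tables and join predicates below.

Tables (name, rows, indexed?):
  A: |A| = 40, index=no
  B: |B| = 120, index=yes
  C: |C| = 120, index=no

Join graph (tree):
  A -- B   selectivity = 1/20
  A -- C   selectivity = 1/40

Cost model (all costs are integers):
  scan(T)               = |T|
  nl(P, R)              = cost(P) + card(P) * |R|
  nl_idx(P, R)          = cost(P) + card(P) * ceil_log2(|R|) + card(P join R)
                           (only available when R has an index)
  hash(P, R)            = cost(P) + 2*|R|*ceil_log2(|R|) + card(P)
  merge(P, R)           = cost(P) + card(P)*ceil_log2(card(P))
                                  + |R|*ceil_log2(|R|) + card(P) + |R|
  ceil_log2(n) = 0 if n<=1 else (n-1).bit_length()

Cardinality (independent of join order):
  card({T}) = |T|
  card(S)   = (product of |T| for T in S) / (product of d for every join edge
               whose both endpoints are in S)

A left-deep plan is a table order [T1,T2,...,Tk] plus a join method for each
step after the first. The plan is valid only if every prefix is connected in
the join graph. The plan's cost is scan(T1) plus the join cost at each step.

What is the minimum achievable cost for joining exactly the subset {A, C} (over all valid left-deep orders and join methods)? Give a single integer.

720

Selinger DP over subsets of {A,C}:
  {A}: scan cost=40, card=40
  {C}: scan cost=120, card=120
  {AC}: card=120; try (A,hash)→720, (C,merge)→1280, (A,merge)→1360, (C,hash)→1760, (C,nl)→4840, (A,nl)→4920; best=720 via (A,hash)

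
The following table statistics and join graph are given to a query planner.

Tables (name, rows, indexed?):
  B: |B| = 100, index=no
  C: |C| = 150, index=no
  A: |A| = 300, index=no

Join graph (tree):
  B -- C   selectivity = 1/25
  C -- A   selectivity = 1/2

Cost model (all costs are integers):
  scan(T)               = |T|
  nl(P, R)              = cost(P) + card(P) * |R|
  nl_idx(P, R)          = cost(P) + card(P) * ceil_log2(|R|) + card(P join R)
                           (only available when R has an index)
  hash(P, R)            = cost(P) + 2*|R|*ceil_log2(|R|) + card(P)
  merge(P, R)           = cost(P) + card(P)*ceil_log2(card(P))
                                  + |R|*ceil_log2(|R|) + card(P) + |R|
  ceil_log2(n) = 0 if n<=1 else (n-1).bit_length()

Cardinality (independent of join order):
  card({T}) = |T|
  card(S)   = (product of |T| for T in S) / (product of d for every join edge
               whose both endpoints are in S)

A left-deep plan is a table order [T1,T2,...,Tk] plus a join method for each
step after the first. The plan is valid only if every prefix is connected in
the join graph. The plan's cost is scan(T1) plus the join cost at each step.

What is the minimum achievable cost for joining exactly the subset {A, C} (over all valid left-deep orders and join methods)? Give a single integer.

3000

Selinger DP over subsets of {A,C}:
  {C}: scan cost=150, card=150
  {A}: scan cost=300, card=300
  {AC}: card=22500; try (C,hash)→3000, (A,merge)→4500, (C,merge)→4650, (A,hash)→5700, (A,nl)→45150, (C,nl)→45300; best=3000 via (C,hash)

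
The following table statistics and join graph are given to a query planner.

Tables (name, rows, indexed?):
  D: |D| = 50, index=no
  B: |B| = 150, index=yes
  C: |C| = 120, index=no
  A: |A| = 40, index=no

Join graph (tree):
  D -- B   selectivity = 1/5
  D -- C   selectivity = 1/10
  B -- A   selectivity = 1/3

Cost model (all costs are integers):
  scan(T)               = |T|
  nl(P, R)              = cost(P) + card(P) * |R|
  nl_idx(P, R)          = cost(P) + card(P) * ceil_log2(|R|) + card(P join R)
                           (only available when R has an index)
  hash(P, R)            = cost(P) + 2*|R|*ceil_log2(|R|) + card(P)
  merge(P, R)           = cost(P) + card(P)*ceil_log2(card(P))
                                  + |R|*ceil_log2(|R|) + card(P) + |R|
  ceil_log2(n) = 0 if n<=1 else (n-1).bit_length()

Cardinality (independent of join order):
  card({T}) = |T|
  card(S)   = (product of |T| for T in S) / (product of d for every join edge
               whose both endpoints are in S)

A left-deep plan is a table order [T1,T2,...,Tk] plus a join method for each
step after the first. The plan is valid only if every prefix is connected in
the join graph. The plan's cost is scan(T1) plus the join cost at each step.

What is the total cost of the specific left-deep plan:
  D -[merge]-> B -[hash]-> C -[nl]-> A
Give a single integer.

724930

step 1: scan D: cost=50, card=50
step 2: join B via merge
    card(P join B) = 50*150/(5) = 1500
    cost = 50 + 50*6 + 150*8 + 50 + 150 = 1750
step 3: join C via hash
    card(P join C) = 1500*120/(10) = 18000
    cost = 1750 + 2*120*7 + 1500 = 4930
step 4: join A via nl
    card(P join A) = 18000*40/(3) = 240000
    cost = 4930 + 18000*40 = 724930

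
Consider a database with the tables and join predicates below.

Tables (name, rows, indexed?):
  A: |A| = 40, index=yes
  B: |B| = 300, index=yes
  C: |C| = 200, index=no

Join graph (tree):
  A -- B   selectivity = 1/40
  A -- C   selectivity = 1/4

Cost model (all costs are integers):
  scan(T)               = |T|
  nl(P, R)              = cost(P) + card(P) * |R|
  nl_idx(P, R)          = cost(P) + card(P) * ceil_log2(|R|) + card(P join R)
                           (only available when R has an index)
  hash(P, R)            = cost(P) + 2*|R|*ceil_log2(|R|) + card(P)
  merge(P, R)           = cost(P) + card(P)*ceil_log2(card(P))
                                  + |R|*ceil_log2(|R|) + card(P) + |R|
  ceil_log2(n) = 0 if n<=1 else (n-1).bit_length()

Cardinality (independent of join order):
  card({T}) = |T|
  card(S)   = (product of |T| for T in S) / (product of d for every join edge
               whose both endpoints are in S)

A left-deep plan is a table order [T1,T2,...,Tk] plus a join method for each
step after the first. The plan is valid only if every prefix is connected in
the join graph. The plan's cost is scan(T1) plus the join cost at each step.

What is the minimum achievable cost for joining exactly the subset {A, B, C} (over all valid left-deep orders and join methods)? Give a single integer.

4200

Selinger DP over subsets of {A,B,C}:
  {A}: scan cost=40, card=40
  {B}: scan cost=300, card=300
  {C}: scan cost=200, card=200
  {AB}: card=300; try (B,nl_idx)→700, (A,hash)→1080, (A,nl_idx)→2400, (B,merge)→3320, (A,merge)→3580, (B,hash)→5480 …(+2); best=700 via (B,nl_idx)
  {AC}: card=2000; try (A,hash)→880, (C,merge)→2120, (A,merge)→2280, (C,hash)→3280, (A,nl_idx)→3400, (C,nl)→8040 …(+1); best=880 via (A,hash)
  {ABC}: card=15000; try (C,hash)→4200, (C,merge)→5500, (B,hash)→8280, (B,merge)→27880, (B,nl_idx)→33880, (C,nl)→60700 …(+1); best=4200 via (C,hash)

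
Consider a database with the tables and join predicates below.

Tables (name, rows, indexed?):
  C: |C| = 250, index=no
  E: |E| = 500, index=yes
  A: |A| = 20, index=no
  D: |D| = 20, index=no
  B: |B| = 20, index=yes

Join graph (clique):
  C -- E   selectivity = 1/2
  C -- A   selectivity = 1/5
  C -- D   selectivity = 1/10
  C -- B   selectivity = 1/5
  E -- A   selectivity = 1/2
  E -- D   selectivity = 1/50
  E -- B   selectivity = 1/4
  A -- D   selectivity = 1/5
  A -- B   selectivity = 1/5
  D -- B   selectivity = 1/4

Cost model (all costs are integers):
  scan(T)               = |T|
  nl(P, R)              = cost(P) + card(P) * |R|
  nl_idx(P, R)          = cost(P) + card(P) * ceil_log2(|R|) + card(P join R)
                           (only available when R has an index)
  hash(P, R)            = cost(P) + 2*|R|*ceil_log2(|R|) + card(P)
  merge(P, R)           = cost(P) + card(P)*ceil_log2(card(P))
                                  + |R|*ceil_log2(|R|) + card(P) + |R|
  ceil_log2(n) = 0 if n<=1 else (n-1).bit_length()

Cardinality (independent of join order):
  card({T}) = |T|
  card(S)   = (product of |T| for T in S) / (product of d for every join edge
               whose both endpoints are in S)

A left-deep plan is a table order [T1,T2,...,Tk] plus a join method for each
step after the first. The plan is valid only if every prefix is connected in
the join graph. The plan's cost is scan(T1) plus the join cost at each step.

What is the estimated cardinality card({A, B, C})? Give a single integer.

800

Tables in S: A(20), B(20), C(250)
Edges inside S: C-A(d=5), C-B(d=5), A-B(d=5)
numerator = 20 * 20 * 250 = 100000
denominator = 5 * 5 * 5 = 125
card(S) = 100000 / 125 = 800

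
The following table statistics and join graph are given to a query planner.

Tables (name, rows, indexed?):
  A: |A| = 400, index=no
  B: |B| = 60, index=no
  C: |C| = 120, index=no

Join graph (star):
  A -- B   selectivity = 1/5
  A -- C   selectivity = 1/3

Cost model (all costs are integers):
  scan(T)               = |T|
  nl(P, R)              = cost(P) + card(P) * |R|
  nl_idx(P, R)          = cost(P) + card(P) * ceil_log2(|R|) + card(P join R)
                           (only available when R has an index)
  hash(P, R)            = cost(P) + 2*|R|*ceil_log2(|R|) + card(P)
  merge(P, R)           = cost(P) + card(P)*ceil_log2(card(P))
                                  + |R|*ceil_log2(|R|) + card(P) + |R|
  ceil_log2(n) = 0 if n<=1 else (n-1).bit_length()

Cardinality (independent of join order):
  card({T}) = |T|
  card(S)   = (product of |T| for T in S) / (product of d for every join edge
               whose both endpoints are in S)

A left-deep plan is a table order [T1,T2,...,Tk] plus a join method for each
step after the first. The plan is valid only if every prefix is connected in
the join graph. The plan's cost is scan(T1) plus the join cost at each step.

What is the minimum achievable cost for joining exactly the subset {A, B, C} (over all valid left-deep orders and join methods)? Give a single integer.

8000

Selinger DP over subsets of {A,B,C}:
  {A}: scan cost=400, card=400
  {B}: scan cost=60, card=60
  {C}: scan cost=120, card=120
  {AB}: card=4800; try (B,hash)→1520, (A,merge)→4480, (B,merge)→4820, (A,hash)→7320, (A,nl)→24060, (B,nl)→24400; best=1520 via (B,hash)
  {AC}: card=16000; try (C,hash)→2480, (A,merge)→5080, (C,merge)→5360, (A,hash)→7440, (A,nl)→48120, (C,nl)→48400; best=2480 via (C,hash)
  {ABC}: card=192000; try (C,hash)→8000, (B,hash)→19200, (C,merge)→69680, (B,merge)→242900, (C,nl)→577520, (B,nl)→962480; best=8000 via (C,hash)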